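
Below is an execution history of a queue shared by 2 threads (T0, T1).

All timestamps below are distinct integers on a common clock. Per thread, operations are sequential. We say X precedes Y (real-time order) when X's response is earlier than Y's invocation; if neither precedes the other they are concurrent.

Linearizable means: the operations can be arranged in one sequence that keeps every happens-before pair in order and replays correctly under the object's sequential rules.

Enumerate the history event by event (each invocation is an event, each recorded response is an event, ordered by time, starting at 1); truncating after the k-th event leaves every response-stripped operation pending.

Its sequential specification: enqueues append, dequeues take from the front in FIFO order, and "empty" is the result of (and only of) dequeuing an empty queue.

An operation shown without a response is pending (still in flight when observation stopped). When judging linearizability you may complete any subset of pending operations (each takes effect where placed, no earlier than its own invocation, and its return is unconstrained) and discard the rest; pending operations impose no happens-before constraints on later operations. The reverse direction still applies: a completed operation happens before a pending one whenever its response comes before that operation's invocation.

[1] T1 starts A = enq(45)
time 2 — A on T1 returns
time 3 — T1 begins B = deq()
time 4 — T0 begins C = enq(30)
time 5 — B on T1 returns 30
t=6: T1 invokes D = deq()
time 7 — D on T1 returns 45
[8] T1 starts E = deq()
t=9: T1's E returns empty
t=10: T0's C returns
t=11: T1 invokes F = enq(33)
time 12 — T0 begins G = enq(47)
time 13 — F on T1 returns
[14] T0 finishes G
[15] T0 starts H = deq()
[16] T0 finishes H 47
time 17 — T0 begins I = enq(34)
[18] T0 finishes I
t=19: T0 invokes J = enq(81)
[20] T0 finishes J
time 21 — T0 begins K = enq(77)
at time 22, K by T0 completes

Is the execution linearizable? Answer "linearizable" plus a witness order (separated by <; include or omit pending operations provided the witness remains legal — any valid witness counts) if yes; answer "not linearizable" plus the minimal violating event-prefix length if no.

already the first 5 events (up to B's response at time 5) admit no linearization; the first 4 still do
exhaustive check: the 2 completed queue ops admit one real-time order; illegal
including or dropping the 1 pending operation (C) in any combination fails
for example A, B (pending dropped) fails at step 2: B deq() → 30 is not legal there

not linearizable — minimal violating prefix: 5 events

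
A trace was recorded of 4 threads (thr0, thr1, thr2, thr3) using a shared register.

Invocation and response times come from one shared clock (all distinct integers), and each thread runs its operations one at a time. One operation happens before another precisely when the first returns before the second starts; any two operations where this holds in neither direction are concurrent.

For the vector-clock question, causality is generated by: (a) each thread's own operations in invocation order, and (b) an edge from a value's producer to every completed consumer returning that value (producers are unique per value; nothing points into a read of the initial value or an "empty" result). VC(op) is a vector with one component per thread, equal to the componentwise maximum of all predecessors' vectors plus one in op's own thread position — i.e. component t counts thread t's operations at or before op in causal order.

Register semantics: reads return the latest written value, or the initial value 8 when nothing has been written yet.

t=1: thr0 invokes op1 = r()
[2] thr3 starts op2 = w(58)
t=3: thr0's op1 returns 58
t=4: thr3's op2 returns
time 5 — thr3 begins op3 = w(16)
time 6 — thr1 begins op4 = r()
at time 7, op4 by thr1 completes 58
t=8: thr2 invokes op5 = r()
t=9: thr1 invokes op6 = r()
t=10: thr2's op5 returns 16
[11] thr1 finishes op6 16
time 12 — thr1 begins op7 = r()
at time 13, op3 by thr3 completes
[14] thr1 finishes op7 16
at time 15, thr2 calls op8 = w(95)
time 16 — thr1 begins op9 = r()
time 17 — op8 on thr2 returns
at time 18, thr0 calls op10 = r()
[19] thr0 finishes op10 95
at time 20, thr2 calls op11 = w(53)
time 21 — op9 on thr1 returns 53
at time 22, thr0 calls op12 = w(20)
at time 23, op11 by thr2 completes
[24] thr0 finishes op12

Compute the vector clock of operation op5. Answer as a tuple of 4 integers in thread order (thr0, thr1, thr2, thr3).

(0, 0, 1, 2)

op2, invoked 2, has no incoming edges; only thr3's bump applies → (0, 0, 0, 1)
op3 (invocation 5): componentwise max over VC(op2)=(0, 0, 0, 1), +1 at thr3, giving (0, 0, 0, 2)
op4 (invocation 6): componentwise max over VC(op2)=(0, 0, 0, 1), +1 at thr1, giving (0, 1, 0, 1)
op1 (invocation 1): componentwise max over VC(op2)=(0, 0, 0, 1), +1 at thr0, giving (1, 0, 0, 1)
op5 (invocation 8): componentwise max over VC(op3)=(0, 0, 0, 2), +1 at thr2, giving (0, 0, 1, 2)
op8 (invocation 15): componentwise max over VC(op5)=(0, 0, 1, 2), +1 at thr2, giving (0, 0, 2, 2)
op6 (invocation 9): componentwise max over VC(op3)=(0, 0, 0, 2), VC(op4)=(0, 1, 0, 1), +1 at thr1, giving (0, 2, 0, 2)
op11 (invocation 20): componentwise max over VC(op8)=(0, 0, 2, 2), +1 at thr2, giving (0, 0, 3, 2)
op7 (invocation 12): componentwise max over VC(op3)=(0, 0, 0, 2), VC(op6)=(0, 2, 0, 2), +1 at thr1, giving (0, 3, 0, 2)
op10 (invocation 18): componentwise max over VC(op1)=(1, 0, 0, 1), VC(op8)=(0, 0, 2, 2), +1 at thr0, giving (2, 0, 2, 2)
op12 (invocation 22): componentwise max over VC(op10)=(2, 0, 2, 2), +1 at thr0, giving (3, 0, 2, 2)
op9 (invocation 16): componentwise max over VC(op7)=(0, 3, 0, 2), VC(op11)=(0, 0, 3, 2), +1 at thr1, giving (0, 4, 3, 2)
target: VC(op5) = (0, 0, 1, 2)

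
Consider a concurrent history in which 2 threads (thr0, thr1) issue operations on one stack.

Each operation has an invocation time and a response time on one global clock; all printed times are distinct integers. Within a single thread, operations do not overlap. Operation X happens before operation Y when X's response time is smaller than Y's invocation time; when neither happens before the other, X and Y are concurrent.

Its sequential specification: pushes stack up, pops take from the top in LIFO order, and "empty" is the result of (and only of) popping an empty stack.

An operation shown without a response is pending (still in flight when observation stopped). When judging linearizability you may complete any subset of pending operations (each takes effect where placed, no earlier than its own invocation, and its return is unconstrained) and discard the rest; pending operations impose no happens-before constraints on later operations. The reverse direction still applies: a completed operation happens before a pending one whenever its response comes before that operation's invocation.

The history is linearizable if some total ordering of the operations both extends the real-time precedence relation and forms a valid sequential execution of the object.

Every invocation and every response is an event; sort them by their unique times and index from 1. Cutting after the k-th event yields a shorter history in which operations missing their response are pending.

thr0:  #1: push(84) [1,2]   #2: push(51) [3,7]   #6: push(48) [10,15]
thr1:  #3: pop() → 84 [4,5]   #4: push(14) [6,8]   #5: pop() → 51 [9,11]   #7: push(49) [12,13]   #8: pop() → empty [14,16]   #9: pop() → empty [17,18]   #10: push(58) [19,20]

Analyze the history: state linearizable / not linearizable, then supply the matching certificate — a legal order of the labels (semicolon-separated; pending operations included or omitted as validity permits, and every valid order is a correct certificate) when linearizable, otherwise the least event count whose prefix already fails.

not linearizable — minimal violating prefix: 16 events

already the first 16 events (up to #8's response at time 16) admit no linearization; the first 15 still do
checked exhaustively: 12 real-time-consistent orders of 8 completed operations, zero legal stack replays
sample order #1, #2, #3, #4, #5, #6, #7, #8 stalls at step 3 — #3 pop() → 84 has no legal effect
sample order #1, #2, #3, #4, #5, #7, #6, #8 stalls at step 3 — #3 pop() → 84 has no legal effect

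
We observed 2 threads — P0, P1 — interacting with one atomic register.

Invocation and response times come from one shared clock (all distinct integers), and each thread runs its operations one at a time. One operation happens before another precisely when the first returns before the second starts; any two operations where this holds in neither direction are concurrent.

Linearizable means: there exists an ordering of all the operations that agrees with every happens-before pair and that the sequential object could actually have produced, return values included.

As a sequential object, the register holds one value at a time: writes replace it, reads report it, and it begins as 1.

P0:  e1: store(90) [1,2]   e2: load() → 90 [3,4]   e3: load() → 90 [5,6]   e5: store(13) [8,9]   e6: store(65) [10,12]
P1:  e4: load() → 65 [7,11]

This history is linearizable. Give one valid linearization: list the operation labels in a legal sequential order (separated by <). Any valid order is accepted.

after step 1 (e1 store(90)): value 90
after step 2 (e2 load() → 90): value 90
after step 3 (e3 load() → 90): value 90
after step 4 (e5 store(13)): value 13
after step 5 (e6 store(65)): value 65
after step 6 (e4 load() → 65): value 65

e1 < e2 < e3 < e5 < e6 < e4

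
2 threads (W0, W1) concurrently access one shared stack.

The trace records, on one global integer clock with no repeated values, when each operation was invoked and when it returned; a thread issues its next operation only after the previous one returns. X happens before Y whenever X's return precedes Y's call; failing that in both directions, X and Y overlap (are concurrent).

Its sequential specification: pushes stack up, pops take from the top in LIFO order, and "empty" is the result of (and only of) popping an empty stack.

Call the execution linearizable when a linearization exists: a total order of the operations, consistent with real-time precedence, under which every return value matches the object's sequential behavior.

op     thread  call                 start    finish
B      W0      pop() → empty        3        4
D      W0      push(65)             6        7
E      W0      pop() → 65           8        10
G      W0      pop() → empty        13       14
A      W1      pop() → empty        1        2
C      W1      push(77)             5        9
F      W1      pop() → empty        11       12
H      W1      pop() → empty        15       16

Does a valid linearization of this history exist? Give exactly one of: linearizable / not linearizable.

not linearizable

already the first 12 events (up to F's response at time 12) admit no linearization; the first 11 still do
3 orders of the 6 completed stack ops respect real time; none is legal
e.g. A, B, C, D, E, F: illegal at step 6, since F pop() → empty cannot apply there
e.g. A, B, D, C, E, F: illegal at step 5, since E pop() → 65 cannot apply there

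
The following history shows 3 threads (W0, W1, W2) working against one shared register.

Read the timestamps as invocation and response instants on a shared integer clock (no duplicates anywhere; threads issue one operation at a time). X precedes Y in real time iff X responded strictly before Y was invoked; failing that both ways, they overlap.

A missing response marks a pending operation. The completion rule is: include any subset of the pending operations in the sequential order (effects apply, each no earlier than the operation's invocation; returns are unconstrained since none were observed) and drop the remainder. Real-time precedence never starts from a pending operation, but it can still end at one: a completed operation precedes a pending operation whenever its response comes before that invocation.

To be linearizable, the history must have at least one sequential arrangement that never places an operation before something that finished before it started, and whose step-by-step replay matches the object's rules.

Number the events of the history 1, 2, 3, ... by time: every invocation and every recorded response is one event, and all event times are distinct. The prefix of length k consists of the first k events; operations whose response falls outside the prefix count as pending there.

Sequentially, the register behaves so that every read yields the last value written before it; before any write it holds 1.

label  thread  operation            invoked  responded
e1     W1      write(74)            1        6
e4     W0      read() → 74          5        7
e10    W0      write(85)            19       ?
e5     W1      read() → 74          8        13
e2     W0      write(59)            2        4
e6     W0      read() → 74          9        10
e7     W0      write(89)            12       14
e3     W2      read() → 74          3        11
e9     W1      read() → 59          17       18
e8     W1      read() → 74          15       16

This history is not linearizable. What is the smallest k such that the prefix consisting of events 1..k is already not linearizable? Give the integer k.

16

events 1..15 are still linearizable — one witness is e2, e1, e3, e4, e5, e6, e7:
step 1: e2 write(59) — value 59
step 2: e1 write(74) — value 74
step 3: e3 read() → 74 — value 74
step 4: e4 read() → 74 — value 74
step 5: e5 read() → 74 — value 74
step 6: e6 read() → 74 — value 74
step 7: e7 write(89) — value 89
with event 16 included (e8 responding at time 16), all real-time-consistent orders fail
take e1, e2, e3, e4, e5, e6, e7, e8: step 3 already fails, because e3 read() → 74 cannot occur there
take e1, e2, e3, e4, e6, e5, e7, e8: step 3 already fails, because e3 read() → 74 cannot occur there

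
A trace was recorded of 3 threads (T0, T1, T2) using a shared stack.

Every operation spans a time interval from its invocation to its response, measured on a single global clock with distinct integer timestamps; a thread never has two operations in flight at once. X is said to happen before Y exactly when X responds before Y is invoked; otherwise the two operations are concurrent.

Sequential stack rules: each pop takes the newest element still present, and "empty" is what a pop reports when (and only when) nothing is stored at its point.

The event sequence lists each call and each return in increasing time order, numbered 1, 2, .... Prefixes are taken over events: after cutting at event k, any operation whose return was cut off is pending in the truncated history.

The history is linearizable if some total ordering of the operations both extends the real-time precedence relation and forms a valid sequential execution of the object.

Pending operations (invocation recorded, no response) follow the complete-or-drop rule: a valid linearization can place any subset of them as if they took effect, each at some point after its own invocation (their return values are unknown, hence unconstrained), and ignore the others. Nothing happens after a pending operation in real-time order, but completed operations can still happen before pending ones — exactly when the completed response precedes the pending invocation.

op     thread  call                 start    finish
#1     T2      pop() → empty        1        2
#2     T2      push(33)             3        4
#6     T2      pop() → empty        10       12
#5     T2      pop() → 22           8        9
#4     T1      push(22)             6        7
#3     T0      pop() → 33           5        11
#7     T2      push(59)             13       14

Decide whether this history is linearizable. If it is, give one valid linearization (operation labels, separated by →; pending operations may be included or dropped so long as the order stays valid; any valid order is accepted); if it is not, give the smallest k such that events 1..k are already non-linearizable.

after step 1 (#1 pop() → empty): stack <>
after step 2 (#2 push(33)): stack <33>
after step 3 (#3 pop() → 33): stack <>
after step 4 (#4 push(22)): stack <22>
after step 5 (#5 pop() → 22): stack <>
after step 6 (#6 pop() → empty): stack <>
after step 7 (#7 push(59)): stack <59>

linearizable — witness: #1 → #2 → #3 → #4 → #5 → #6 → #7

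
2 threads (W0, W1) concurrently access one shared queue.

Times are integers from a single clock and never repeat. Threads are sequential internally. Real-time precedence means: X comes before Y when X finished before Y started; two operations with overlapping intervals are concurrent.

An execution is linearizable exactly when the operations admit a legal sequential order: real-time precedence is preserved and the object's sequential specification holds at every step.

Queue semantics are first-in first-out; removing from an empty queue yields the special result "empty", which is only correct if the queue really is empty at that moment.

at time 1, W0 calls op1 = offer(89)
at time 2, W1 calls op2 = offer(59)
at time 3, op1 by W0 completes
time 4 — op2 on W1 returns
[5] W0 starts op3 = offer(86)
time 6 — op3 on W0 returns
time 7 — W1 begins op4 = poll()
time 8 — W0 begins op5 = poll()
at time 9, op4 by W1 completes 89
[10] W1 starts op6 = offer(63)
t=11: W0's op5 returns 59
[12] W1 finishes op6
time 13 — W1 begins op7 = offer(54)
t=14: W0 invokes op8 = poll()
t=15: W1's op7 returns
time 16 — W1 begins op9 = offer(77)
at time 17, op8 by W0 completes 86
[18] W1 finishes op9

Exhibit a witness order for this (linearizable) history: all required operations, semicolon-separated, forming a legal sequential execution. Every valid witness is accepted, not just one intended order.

after step 1 (op1 offer(89)): queue <89>
after step 2 (op2 offer(59)): queue <89,59>
after step 3 (op3 offer(86)): queue <89,59,86>
after step 4 (op4 poll() → 89): queue <59,86>
after step 5 (op5 poll() → 59): queue <86>
after step 6 (op6 offer(63)): queue <86,63>
after step 7 (op7 offer(54)): queue <86,63,54>
after step 8 (op8 poll() → 86): queue <63,54>
after step 9 (op9 offer(77)): queue <63,54,77>

op1; op2; op3; op4; op5; op6; op7; op8; op9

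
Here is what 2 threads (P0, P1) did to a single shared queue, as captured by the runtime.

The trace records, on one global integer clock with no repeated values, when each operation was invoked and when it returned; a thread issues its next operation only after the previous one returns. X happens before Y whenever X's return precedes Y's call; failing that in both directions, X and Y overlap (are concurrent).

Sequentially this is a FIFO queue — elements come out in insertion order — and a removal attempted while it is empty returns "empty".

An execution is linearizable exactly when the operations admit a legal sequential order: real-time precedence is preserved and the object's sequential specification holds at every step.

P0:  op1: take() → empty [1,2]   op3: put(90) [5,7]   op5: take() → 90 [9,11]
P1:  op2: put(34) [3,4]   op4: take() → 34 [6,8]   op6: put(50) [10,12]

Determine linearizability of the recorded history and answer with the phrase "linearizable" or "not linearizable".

linearizable

a witness: op1, op2, op3, op4, op5, op6
1. op1 take() → empty, leaving queue <>
2. op2 put(34), leaving queue <34>
3. op3 put(90), leaving queue <34,90>
4. op4 take() → 34, leaving queue <90>
5. op5 take() → 90, leaving queue <>
6. op6 put(50), leaving queue <50>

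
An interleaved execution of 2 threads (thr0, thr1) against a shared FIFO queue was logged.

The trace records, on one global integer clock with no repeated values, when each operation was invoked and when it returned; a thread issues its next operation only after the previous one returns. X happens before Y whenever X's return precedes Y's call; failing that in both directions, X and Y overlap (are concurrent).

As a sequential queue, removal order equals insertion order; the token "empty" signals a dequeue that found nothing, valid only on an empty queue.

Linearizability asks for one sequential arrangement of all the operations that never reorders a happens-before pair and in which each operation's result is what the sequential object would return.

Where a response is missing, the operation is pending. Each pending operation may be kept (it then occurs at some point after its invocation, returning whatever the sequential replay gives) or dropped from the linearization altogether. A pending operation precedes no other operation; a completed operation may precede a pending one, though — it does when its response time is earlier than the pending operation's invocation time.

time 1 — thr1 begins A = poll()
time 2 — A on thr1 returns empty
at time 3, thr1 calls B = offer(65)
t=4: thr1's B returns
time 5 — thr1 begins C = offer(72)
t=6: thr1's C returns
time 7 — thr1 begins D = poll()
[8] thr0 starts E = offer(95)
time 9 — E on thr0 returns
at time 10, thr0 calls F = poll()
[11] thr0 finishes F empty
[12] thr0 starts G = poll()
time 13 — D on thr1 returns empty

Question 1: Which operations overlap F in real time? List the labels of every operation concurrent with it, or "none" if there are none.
D

F spans [10,11]; an op avoiding the whole window 10..11 is ordered, any other is concurrent
A [1,2]: before
B [3,4]: before
C [5,6]: before
D [7,13]: concurrent
E [8,9]: before
G [12,…): after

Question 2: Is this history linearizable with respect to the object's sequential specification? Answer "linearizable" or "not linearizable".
not linearizable

prefix check: 1..10 passes, 1..11 fails once F's time-11 response joins
the completed operations (5 total) allow one real-time order; the FIFO queue replay rejects it
no completion choice of the 1 pending operation (D) rescues it — every subset was tried
for example A, B, C, E, F (pending dropped) fails at step 5: F poll() → empty is not legal there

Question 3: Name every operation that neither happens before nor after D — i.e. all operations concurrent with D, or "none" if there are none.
E, F, G

concurrent with D ([7,13]): every op whose interval crosses 7..13
A [1,2]: before
B [3,4]: before
C [5,6]: before
E [8,9]: concurrent
F [10,11]: concurrent
G [12,…): concurrent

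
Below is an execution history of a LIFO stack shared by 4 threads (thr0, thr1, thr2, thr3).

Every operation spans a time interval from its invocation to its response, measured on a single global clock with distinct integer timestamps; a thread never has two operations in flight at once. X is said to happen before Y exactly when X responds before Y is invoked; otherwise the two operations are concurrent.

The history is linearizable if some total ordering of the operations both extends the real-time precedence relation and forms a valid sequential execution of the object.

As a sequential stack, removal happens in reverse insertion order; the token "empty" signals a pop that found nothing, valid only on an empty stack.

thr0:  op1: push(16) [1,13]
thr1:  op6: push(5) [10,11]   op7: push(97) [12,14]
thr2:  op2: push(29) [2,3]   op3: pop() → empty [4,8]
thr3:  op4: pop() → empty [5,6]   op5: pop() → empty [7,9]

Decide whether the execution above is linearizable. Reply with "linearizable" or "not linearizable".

through event 7 a valid linearization exists; event 8 (op3 responding at time 8) ends that
real-time-consistent orders of the 3 completed operations: 2 — all fail the LIFO stack replay
including or dropping the 2 pending operations (op1, op5) in any combination fails
one such order, op2, op3, op4 (pending dropped), breaks at step 2 where op3 pop() → empty is illegal
one such order, op2, op4, op3 (pending dropped), breaks at step 2 where op4 pop() → empty is illegal

not linearizable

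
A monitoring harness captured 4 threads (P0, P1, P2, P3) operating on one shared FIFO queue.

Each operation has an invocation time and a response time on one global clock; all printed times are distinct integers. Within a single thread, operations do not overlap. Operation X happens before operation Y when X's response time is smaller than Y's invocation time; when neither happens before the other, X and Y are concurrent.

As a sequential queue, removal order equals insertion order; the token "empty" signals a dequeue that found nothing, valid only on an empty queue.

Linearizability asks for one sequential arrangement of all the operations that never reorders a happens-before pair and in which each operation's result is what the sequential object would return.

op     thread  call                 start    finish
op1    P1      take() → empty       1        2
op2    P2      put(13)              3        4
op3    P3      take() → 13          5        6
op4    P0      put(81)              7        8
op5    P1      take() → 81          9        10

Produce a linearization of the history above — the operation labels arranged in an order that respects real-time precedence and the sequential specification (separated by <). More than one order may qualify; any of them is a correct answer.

op1 < op2 < op3 < op4 < op5

1. op1 take() → empty, leaving queue <>
2. op2 put(13), leaving queue <13>
3. op3 take() → 13, leaving queue <>
4. op4 put(81), leaving queue <81>
5. op5 take() → 81, leaving queue <>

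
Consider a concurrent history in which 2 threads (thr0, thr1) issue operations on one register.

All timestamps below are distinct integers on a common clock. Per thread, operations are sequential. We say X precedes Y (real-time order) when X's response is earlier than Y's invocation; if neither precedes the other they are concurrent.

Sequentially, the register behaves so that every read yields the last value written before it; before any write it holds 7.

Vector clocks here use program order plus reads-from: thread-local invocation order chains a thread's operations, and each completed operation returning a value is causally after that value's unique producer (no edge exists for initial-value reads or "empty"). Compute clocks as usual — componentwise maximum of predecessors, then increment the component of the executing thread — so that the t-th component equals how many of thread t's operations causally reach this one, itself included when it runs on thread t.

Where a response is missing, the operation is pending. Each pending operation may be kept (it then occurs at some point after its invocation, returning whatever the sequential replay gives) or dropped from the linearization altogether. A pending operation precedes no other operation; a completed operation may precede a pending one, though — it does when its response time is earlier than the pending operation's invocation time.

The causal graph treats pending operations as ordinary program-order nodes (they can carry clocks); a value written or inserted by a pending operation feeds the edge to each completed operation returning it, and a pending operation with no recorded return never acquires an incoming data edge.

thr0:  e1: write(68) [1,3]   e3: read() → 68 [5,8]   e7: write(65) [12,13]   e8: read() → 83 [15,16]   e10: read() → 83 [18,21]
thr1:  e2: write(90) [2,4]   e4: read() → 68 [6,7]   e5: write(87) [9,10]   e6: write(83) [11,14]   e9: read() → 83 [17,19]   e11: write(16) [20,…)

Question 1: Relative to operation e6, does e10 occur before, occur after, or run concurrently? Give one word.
Answer: after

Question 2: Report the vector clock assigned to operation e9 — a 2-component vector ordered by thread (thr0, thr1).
Answer: (1, 5)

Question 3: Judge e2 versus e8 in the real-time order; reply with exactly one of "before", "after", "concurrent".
Answer: before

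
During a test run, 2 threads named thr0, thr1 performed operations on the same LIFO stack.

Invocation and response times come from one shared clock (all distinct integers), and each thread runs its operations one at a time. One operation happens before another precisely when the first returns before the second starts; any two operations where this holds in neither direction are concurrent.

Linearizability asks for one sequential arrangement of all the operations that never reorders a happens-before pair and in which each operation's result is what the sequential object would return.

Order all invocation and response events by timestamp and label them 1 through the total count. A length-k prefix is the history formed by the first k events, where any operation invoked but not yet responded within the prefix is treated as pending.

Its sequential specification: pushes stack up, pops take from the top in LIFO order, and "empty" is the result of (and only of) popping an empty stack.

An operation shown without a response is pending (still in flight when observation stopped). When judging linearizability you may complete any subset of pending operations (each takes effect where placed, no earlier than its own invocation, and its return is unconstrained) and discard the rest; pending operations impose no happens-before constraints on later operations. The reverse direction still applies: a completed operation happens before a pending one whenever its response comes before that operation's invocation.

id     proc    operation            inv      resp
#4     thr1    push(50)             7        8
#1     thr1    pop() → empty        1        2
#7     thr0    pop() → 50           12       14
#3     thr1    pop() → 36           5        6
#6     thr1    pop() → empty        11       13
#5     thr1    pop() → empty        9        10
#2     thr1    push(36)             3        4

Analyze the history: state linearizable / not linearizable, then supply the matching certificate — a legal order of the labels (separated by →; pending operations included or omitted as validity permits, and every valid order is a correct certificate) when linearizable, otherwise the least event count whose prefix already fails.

not linearizable — minimal violating prefix: 10 events

prefix check: 1..9 passes, 1..10 fails once #5's time-10 response joins
the sole real-time-consistent order of 5 completed operations fails the LIFO stack replay
sample order #1, #2, #3, #4, #5 stalls at step 5 — #5 pop() → empty has no legal effect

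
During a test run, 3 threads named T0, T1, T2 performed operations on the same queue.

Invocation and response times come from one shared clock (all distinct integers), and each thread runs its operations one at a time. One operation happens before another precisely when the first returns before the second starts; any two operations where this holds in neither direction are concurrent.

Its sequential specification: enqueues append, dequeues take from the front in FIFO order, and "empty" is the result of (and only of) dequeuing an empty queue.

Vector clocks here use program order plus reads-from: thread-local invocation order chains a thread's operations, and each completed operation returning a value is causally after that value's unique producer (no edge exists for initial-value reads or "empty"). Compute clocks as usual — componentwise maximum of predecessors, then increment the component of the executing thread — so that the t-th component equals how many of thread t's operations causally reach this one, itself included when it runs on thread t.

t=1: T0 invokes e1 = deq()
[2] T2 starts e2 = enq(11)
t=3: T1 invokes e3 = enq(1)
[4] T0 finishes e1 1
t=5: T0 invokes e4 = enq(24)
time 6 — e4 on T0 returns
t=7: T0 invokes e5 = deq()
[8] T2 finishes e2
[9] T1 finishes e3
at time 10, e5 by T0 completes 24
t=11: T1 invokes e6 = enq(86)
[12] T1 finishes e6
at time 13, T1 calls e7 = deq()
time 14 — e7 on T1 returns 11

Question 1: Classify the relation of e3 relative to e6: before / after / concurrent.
before

e3 spans [3,9], e6 spans [11,12]
resp(e3)=9 < inv(e6)=11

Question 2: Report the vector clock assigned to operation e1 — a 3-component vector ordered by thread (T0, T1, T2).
(1, 1, 0)

root op e2, invoked 2: fresh clock plus T2's own tick → (0, 0, 1)
root op e3, invoked 3: fresh clock plus T1's own tick → (0, 1, 0)
merge at e6 (invoked 11): VC(e3)=(0, 1, 0), own-thread bump on T1 → (0, 2, 0)
merge at e1 (invoked 1): VC(e3)=(0, 1, 0), own-thread bump on T0 → (1, 1, 0)
merge at e4 (invoked 5): VC(e1)=(1, 1, 0), own-thread bump on T0 → (2, 1, 0)
merge at e7 (invoked 13): VC(e2)=(0, 0, 1), VC(e6)=(0, 2, 0), own-thread bump on T1 → (0, 3, 1)
merge at e5 (invoked 7): VC(e4)=(2, 1, 0), own-thread bump on T0 → (3, 1, 0)
target: VC(e1) = (1, 1, 0)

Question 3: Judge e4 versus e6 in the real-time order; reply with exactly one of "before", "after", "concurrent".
before

e4 spans [5,6], e6 spans [11,12]
resp(e4)=6 < inv(e6)=11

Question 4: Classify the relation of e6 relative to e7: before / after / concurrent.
before

e6 spans [11,12], e7 spans [13,14]
resp(e6)=12 < inv(e7)=13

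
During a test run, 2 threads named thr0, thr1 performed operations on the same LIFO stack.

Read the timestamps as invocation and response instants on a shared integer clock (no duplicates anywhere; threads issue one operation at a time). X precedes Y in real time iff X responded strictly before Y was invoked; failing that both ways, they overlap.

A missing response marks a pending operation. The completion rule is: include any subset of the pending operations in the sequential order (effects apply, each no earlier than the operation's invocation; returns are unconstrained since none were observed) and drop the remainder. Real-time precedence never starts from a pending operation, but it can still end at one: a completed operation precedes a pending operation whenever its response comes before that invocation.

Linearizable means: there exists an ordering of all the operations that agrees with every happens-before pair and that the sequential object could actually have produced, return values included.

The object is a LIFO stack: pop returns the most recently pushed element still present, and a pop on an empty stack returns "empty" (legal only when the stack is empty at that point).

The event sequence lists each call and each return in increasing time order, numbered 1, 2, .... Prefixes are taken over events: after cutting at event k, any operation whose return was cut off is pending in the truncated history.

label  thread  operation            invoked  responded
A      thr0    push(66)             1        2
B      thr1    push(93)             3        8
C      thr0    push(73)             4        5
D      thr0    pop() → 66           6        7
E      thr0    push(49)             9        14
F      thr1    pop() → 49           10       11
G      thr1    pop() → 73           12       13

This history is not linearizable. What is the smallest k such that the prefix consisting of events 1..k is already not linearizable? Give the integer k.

7

events 1..6 are linearizable, e.g. via A, B, C:
step 1: A push(66) — stack <66>
step 2: B push(93) (pending, included) — stack <66,93>
step 3: C push(73) — stack <66,93,73>
include event 7 — D responding at 7 — and every candidate order breaks
no escape via the 1 pending operation (B): every completion choice fails
take A, C, D (pending dropped): step 3 already fails, because D pop() → 66 cannot occur there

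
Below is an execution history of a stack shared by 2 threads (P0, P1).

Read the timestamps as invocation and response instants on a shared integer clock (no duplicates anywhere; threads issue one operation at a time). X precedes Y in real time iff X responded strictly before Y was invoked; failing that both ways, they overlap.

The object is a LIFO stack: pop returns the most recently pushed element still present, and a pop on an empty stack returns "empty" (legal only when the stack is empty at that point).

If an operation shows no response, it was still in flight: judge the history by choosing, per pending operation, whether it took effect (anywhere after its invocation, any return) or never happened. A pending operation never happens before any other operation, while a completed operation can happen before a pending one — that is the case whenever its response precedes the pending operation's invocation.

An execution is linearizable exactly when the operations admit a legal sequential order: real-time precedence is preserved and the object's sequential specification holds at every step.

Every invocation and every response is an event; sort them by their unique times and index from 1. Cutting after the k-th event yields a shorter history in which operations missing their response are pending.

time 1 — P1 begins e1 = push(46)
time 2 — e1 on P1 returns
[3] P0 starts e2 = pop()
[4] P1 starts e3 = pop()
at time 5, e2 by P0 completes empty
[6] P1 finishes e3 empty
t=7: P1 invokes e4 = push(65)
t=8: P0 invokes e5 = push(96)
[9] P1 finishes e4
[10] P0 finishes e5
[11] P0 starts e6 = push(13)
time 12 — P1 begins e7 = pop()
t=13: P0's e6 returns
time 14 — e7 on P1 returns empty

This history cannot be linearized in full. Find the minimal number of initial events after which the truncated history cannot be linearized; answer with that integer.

6

a valid linearization of events 1..5 exists, for instance e1, e3, e2:
step 1: e1 push(46) — stack <46>
step 2: e3 pop() (pending, included) — stack <>
step 3: e2 pop() → empty — stack <>
once event 6 joins (e3's response, time 6), exhaustive search finds no witness
sample order e1, e2, e3 stalls at step 2 — e2 pop() → empty has no legal effect
sample order e1, e3, e2 stalls at step 2 — e3 pop() → empty has no legal effect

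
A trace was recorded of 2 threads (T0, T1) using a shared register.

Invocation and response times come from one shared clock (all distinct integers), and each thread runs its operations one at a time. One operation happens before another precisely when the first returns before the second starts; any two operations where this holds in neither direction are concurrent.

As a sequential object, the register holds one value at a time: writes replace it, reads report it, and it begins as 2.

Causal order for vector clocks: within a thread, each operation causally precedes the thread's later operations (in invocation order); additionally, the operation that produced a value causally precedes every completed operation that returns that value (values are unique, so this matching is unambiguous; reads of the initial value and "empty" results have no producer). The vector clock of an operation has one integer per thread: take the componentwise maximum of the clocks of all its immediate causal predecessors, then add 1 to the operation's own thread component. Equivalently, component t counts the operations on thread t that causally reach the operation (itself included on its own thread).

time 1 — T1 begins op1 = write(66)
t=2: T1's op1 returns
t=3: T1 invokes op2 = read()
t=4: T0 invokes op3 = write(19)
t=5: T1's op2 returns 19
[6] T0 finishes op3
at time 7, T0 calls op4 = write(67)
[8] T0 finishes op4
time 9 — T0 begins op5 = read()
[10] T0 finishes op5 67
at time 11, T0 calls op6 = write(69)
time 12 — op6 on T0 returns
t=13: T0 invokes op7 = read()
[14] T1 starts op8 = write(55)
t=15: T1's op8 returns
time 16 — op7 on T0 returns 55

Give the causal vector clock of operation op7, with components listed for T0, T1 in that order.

(5, 3)

invoked at 1, op1 has no predecessors; its own T1 bump gives (0, 1)
invoked at 4, op3 has no predecessors; its own T0 bump gives (1, 0)
from VC(op3)=(1, 0), op4 (invoked 7) maxes components and bumps T0 → (2, 0)
from VC(op1)=(0, 1), VC(op3)=(1, 0), op2 (invoked 3) maxes components and bumps T1 → (1, 2)
from VC(op4)=(2, 0), op5 (invoked 9) maxes components and bumps T0 → (3, 0)
from VC(op2)=(1, 2), op8 (invoked 14) maxes components and bumps T1 → (1, 3)
from VC(op5)=(3, 0), op6 (invoked 11) maxes components and bumps T0 → (4, 0)
from VC(op6)=(4, 0), VC(op8)=(1, 3), op7 (invoked 13) maxes components and bumps T0 → (5, 3)
target: VC(op7) = (5, 3)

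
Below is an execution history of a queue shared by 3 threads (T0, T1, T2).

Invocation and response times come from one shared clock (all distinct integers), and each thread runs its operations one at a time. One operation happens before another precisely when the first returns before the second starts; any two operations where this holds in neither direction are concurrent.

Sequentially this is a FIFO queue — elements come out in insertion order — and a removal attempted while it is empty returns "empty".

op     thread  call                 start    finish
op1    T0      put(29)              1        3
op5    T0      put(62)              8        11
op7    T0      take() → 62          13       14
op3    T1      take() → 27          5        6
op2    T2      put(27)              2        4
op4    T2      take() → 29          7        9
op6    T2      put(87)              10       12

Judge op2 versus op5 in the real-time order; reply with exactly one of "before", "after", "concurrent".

before

op2 spans [2,4], op5 spans [8,11]
resp(op2)=4 < inv(op5)=8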